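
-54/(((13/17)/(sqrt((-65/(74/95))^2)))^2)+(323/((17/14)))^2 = -1566821947/2738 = -572250.53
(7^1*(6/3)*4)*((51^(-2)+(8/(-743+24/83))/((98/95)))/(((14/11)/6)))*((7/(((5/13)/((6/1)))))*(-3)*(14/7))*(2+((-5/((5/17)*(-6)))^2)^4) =15771597277851021893/2181888281160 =7228416.51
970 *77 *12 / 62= 448140 / 31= 14456.13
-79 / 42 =-1.88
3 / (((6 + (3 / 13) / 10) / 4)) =520 / 261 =1.99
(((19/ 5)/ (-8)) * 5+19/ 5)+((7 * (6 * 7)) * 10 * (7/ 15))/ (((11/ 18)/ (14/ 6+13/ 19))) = 56648073/ 8360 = 6776.09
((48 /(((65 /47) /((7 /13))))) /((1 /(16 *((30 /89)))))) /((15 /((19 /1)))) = 9601536 /75205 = 127.67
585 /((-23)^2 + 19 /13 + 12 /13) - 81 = -551943 /6908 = -79.90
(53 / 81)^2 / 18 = 0.02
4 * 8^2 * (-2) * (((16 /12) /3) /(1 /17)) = -34816 /9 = -3868.44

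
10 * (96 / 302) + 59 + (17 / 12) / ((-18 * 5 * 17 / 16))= 62.16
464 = 464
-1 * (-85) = 85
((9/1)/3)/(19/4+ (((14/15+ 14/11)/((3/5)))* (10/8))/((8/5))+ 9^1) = 2376/13165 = 0.18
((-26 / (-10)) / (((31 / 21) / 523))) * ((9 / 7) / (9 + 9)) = 20397 / 310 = 65.80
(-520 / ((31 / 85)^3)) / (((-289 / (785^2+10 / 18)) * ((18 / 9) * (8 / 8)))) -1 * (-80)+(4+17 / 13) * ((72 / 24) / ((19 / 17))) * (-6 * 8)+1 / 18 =168180636048689 / 14716754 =11427834.97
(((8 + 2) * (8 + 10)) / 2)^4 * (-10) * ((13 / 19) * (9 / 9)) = -8529300000 / 19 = -448910526.32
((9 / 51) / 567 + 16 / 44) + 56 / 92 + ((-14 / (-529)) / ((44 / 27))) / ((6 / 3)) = 73347149 / 74785788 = 0.98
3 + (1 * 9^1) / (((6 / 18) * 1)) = 30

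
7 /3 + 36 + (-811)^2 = 1973278 /3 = 657759.33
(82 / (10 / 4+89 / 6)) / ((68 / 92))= 6.40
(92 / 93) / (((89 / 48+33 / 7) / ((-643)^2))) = 4260178496 / 68417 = 62267.84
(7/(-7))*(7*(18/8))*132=-2079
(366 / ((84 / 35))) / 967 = 305 / 1934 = 0.16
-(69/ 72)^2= -529/ 576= -0.92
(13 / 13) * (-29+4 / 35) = -1011 / 35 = -28.89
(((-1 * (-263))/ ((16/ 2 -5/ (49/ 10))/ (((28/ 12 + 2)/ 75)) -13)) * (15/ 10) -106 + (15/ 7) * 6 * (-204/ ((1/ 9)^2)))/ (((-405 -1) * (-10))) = -40868393345/ 780629192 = -52.35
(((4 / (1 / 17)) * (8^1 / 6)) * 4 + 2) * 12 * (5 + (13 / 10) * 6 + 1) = 301944 / 5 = 60388.80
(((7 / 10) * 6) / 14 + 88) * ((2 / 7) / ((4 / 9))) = 7947 / 140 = 56.76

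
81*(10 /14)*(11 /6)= 1485 /14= 106.07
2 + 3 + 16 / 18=53 / 9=5.89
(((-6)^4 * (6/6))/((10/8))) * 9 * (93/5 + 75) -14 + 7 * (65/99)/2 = 4323273659/4950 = 873388.62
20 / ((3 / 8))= 160 / 3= 53.33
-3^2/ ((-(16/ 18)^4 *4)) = 59049/ 16384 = 3.60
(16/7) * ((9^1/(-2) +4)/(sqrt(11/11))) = -8/7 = -1.14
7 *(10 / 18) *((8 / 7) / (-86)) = -20 / 387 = -0.05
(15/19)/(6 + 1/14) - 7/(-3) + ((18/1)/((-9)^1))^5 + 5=-24.54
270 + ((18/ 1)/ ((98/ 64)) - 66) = 10572/ 49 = 215.76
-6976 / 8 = -872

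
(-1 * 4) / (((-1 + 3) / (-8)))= 16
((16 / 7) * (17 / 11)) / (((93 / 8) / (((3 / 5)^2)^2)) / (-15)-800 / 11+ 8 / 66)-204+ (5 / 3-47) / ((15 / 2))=-37070423924 / 176450715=-210.09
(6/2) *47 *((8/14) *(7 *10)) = 5640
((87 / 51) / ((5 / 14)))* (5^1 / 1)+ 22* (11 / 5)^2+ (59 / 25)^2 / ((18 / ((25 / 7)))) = 7040081 / 53550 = 131.47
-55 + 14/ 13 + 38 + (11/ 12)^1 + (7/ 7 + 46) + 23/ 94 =236371/ 7332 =32.24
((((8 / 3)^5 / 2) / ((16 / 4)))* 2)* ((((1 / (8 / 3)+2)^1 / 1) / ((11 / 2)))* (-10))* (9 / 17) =-389120 / 5049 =-77.07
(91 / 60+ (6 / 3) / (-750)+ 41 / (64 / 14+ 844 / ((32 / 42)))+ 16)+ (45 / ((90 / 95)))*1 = 202600903 / 3114500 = 65.05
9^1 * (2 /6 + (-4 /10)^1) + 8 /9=13 /45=0.29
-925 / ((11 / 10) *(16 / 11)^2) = -50875 / 128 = -397.46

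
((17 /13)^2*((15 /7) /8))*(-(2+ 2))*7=-4335 /338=-12.83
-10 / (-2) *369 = 1845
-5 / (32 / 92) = -115 / 8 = -14.38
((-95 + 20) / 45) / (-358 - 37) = 1 / 237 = 0.00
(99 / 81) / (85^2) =11 / 65025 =0.00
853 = 853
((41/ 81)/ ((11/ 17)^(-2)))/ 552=4961/ 12921768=0.00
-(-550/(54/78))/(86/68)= 243100/387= 628.17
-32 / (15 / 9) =-96 / 5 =-19.20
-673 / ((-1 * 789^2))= 673 / 622521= 0.00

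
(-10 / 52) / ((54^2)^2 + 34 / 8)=-10 / 442159133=-0.00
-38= -38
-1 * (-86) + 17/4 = 361/4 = 90.25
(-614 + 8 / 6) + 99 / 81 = -5503 / 9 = -611.44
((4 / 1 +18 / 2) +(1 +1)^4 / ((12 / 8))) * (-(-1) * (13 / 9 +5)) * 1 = 4118 / 27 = 152.52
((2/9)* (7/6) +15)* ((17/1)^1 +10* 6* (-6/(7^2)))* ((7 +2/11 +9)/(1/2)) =6306896/1323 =4767.12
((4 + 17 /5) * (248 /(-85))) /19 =-9176 /8075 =-1.14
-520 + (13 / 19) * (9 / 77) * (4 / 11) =-8367892 / 16093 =-519.97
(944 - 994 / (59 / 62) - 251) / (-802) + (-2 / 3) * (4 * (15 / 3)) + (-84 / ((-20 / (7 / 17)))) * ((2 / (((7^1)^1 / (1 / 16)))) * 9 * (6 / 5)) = -1515678491 / 120660900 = -12.56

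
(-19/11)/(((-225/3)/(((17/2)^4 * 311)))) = 37388.30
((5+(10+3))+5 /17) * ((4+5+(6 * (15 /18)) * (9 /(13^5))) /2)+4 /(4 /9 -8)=516289914 /6311981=81.80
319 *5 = 1595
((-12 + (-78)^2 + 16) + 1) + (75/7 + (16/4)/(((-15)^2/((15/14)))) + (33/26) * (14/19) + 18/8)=90445253/14820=6102.92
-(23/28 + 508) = -14247/28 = -508.82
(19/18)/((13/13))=19/18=1.06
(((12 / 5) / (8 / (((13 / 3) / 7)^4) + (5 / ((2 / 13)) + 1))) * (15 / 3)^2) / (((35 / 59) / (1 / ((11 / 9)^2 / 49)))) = 22930827192 / 608059243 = 37.71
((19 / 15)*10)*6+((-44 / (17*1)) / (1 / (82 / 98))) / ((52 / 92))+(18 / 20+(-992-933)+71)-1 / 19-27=-3719945561 / 2057510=-1807.98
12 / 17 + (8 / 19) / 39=9028 / 12597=0.72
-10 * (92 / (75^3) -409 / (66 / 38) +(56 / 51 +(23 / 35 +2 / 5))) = 257705084144 / 110446875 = 2333.29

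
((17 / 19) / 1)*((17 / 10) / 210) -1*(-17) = 678589 / 39900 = 17.01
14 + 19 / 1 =33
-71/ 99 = -0.72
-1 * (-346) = 346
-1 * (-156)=156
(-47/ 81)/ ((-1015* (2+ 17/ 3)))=47/ 630315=0.00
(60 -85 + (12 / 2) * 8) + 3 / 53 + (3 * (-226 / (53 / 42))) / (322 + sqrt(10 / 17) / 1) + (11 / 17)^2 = 14238 * sqrt(170) / 46709377 + 294368841771 / 13499009953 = 21.81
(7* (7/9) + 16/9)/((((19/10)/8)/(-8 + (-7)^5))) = -1534000/3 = -511333.33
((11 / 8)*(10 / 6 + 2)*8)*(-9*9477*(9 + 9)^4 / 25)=-361133291376 / 25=-14445331655.04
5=5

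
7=7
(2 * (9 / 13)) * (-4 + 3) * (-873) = 15714 / 13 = 1208.77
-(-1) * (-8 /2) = -4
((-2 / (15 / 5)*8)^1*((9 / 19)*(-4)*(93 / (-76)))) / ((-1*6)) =2.06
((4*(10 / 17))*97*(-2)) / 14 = -3880 / 119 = -32.61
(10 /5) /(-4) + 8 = 15 /2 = 7.50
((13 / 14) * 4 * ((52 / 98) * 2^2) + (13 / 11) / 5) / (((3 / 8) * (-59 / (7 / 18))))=-612716 / 4293135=-0.14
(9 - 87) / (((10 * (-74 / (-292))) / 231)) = -7109.81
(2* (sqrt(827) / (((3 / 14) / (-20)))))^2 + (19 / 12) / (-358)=28816355.55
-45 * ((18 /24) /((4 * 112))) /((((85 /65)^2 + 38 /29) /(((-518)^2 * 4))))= -6340448205 /236848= -26770.12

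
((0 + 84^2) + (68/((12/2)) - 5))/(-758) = -21187/2274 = -9.32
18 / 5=3.60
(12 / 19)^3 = 1728 / 6859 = 0.25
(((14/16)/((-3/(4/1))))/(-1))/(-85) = -7/510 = -0.01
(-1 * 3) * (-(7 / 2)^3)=1029 / 8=128.62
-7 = -7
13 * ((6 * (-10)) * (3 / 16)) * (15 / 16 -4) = 28665 / 64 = 447.89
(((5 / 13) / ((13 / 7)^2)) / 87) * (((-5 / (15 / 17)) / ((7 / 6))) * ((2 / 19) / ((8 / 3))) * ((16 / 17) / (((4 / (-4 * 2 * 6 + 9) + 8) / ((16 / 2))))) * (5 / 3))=-400 / 1024309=-0.00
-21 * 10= -210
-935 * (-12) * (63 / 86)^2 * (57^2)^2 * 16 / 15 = 125355129763248 / 1849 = 67796176183.48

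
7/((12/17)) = 119/12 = 9.92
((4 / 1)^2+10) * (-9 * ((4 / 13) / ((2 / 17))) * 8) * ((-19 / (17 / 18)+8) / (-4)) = -14832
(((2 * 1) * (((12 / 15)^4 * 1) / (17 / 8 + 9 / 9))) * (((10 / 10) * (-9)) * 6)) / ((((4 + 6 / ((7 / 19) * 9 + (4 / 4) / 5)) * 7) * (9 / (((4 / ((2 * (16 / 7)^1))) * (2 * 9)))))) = -9234432 / 14890625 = -0.62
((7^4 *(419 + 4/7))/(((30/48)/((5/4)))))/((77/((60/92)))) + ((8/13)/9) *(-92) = 45904402/2691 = 17058.49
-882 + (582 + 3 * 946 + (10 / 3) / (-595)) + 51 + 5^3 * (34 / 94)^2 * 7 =2131991014 / 788613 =2703.47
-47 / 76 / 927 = -47 / 70452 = -0.00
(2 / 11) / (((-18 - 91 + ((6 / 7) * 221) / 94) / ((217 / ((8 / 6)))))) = -214179 / 774356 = -0.28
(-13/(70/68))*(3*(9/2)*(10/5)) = -11934/35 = -340.97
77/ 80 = 0.96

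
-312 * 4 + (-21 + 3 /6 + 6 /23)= -58339 /46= -1268.24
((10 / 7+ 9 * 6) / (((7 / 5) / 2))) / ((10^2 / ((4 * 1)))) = 776 / 245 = 3.17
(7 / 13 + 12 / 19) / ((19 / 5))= 1445 / 4693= 0.31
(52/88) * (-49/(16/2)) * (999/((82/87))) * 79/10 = -4373722899/144320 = -30305.73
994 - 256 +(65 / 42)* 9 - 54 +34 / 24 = 58745 / 84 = 699.35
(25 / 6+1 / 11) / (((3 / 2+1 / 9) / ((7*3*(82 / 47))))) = 1451646 / 14993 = 96.82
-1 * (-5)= 5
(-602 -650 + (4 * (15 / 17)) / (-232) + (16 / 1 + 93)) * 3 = -3381039 / 986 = -3429.05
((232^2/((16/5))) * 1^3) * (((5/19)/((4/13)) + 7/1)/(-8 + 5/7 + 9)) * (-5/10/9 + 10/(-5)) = -216729905/1368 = -158428.29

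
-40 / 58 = -20 / 29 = -0.69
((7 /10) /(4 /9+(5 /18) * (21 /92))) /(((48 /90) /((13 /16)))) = 56511 /26912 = 2.10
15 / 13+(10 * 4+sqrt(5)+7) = sqrt(5)+626 / 13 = 50.39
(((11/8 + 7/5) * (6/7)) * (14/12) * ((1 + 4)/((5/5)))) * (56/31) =777/31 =25.06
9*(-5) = -45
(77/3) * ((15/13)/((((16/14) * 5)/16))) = 1078/13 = 82.92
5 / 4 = 1.25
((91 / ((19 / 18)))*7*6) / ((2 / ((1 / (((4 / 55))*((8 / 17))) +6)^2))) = 21844948671 / 9728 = 2245574.49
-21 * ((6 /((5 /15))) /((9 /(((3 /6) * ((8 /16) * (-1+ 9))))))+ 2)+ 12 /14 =-876 /7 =-125.14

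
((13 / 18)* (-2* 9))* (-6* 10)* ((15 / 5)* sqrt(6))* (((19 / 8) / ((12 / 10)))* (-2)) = -22688.40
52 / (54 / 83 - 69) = -4316 / 5673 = -0.76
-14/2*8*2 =-112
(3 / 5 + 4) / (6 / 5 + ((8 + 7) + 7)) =23 / 116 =0.20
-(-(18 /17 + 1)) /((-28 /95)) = -475 /68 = -6.99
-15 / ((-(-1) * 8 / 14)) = -105 / 4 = -26.25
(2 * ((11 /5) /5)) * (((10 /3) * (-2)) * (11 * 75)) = -4840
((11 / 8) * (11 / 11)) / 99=1 / 72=0.01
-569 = -569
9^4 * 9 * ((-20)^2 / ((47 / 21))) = 496011600 / 47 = 10553438.30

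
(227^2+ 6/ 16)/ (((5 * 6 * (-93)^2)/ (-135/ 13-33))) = -3875009/ 449748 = -8.62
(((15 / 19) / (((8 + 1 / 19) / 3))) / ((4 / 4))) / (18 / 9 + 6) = 5 / 136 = 0.04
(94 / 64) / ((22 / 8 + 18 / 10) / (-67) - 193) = -15745 / 2069688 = -0.01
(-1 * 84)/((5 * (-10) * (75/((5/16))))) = 7/1000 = 0.01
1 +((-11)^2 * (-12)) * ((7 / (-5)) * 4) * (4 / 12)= 13557 / 5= 2711.40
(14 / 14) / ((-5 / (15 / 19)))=-3 / 19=-0.16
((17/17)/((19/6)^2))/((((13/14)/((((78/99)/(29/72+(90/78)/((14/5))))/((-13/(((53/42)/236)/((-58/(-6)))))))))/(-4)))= 641088/36275200159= 0.00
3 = 3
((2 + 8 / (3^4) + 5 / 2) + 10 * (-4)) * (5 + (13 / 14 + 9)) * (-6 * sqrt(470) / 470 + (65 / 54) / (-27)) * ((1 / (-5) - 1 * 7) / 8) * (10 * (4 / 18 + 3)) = -6951967 * sqrt(470) / 35532 - 2259389275 / 3306744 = -4924.94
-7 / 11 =-0.64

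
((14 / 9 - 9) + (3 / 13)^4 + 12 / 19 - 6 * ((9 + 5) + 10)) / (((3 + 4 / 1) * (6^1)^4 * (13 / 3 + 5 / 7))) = -368272889 / 111822484176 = -0.00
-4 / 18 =-2 / 9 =-0.22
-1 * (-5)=5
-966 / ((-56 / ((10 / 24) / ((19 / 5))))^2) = -14375 / 3881472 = -0.00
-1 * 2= -2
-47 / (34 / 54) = -1269 / 17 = -74.65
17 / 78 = 0.22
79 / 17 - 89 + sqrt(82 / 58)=-1434 / 17 + sqrt(1189) / 29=-83.16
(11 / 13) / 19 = 11 / 247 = 0.04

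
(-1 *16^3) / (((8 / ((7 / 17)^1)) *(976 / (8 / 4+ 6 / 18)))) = -1568 / 3111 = -0.50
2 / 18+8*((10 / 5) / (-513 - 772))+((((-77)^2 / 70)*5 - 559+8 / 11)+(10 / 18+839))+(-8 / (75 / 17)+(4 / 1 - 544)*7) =-1304772949 / 424050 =-3076.93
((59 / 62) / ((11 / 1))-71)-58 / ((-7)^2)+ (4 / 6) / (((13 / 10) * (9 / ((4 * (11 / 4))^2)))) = -764807833 / 11729718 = -65.20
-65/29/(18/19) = -2.37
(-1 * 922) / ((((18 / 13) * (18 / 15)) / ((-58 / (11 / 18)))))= 52665.76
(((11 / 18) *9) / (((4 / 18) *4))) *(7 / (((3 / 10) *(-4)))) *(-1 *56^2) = 113190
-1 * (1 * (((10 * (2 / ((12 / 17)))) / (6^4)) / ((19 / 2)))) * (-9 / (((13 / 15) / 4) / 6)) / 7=425 / 5187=0.08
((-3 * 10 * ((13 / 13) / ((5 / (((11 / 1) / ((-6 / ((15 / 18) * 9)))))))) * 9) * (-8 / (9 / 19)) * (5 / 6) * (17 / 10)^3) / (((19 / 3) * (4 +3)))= -162129 / 140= -1158.06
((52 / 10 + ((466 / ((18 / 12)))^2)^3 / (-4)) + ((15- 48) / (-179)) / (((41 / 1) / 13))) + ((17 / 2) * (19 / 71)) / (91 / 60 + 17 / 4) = -73849375429367361201175472 / 328578295365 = -224754271572722.27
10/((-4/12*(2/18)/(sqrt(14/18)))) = -90*sqrt(7) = -238.12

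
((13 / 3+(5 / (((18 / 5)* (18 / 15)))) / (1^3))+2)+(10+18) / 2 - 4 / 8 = 2267 / 108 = 20.99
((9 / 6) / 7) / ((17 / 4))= 6 / 119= 0.05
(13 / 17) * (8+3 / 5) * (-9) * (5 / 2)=-5031 / 34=-147.97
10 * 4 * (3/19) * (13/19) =1560/361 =4.32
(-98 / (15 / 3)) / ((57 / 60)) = -392 / 19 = -20.63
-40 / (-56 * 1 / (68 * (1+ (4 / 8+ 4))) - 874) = 3740 / 81733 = 0.05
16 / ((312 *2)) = 1 / 39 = 0.03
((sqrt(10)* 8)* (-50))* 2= -800* sqrt(10)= -2529.82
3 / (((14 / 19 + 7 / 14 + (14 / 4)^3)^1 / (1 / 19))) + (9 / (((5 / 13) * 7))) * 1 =10471 / 3129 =3.35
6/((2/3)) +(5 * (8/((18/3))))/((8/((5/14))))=781/84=9.30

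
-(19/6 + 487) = -490.17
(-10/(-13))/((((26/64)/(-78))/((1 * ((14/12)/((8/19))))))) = -5320/13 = -409.23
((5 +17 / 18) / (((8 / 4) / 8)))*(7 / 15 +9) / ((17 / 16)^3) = 124469248 / 663255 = 187.66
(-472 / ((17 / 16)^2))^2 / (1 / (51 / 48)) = 912523264 / 4913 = 185736.47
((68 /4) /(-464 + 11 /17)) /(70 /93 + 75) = -26877 /55493465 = -0.00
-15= -15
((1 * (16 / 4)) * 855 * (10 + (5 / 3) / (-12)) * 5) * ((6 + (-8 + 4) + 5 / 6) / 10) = 573325 / 12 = 47777.08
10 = 10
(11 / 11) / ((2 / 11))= 11 / 2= 5.50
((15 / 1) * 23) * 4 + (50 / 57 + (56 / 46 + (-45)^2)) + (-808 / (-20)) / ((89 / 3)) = 1988476411 / 583395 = 3408.46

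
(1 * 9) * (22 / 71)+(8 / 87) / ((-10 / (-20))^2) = 3.16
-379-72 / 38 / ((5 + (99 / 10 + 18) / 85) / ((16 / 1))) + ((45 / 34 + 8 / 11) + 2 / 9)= -382.42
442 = 442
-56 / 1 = -56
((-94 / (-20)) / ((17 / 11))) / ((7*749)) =0.00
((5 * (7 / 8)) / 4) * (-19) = -665 / 32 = -20.78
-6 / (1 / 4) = -24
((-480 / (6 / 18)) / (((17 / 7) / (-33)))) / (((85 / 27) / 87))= 156274272 / 289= 540741.43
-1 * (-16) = 16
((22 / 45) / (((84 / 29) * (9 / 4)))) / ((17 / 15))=638 / 9639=0.07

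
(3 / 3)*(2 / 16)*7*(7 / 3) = 49 / 24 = 2.04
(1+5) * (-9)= -54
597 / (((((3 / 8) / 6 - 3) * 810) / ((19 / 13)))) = -30248 / 82485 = -0.37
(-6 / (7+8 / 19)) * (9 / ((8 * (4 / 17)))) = -2907 / 752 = -3.87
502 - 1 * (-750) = 1252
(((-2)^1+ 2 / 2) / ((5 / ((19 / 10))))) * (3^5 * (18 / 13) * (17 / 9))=-78489 / 325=-241.50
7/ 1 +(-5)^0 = 8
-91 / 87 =-1.05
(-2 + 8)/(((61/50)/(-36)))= -10800/61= -177.05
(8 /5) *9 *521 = 37512 /5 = 7502.40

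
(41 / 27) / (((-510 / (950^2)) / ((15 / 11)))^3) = -3767345939453125000 / 176558481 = -21337666240.19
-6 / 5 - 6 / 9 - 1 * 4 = -88 / 15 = -5.87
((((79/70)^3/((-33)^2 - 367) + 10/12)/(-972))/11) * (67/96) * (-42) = 3779982349/1650595968000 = 0.00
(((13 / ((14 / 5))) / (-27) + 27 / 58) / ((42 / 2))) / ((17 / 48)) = 25744 / 652239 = 0.04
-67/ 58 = -1.16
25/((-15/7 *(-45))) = 7/27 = 0.26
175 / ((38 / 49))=8575 / 38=225.66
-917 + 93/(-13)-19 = -12261/13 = -943.15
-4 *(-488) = 1952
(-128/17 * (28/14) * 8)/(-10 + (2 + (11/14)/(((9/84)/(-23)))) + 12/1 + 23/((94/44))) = 72192/92225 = 0.78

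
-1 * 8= -8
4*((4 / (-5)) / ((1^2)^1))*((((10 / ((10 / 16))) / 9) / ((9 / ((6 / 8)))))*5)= -64 / 27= -2.37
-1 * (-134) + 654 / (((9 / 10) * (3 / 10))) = 23006 / 9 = 2556.22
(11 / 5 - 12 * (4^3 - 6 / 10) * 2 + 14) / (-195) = 193 / 25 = 7.72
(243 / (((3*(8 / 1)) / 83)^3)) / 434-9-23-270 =-61960733 / 222208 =-278.84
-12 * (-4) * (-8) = -384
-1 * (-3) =3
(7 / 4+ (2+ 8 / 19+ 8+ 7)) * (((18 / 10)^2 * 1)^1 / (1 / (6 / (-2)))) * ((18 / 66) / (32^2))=-1062153 / 21401600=-0.05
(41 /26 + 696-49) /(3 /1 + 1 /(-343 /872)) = 5784009 /4082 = 1416.95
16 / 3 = 5.33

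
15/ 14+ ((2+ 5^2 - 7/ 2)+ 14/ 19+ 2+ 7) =4563/ 133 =34.31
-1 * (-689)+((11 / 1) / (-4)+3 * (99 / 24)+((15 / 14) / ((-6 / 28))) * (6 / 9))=16687 / 24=695.29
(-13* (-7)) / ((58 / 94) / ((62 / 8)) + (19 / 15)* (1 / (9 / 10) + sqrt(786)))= 2.46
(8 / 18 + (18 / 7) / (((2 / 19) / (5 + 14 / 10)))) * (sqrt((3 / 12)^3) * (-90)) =-12347 / 7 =-1763.86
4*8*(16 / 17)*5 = 2560 / 17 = 150.59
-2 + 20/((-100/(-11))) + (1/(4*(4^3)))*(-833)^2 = 3469701/1280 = 2710.70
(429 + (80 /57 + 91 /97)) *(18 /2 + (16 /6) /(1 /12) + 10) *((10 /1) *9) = 3648878640 /1843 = 1979858.19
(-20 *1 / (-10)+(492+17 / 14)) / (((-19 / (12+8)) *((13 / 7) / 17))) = -1178610 / 247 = -4771.70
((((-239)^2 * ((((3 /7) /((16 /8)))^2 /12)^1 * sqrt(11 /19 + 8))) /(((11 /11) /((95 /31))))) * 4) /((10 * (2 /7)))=171363 * sqrt(3097) /3472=2746.68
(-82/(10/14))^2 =329476/25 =13179.04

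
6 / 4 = 1.50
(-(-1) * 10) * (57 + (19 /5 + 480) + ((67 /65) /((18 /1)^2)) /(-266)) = 3029539901 /560196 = 5408.00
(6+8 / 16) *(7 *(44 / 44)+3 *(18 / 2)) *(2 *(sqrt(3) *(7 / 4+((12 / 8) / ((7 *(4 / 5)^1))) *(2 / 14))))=154921 *sqrt(3) / 196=1369.04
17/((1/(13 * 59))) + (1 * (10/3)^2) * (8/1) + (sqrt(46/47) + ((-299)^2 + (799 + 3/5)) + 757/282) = sqrt(2162)/47 + 437090863/4230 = 103332.16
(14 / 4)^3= 343 / 8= 42.88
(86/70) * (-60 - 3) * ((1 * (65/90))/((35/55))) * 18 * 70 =-110682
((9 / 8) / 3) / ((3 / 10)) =5 / 4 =1.25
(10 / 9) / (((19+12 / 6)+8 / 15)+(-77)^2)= 25 / 133887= 0.00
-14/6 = -7/3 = -2.33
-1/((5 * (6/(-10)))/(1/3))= 1/9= 0.11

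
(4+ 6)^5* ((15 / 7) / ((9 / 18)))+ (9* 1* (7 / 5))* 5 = 3000441 / 7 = 428634.43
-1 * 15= -15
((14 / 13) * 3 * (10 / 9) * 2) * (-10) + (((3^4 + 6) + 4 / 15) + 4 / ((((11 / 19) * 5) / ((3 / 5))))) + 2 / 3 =60659 / 3575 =16.97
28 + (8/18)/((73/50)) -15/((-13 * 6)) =486781/17082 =28.50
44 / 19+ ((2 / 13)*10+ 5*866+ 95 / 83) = 88871811 / 20501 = 4335.00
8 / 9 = 0.89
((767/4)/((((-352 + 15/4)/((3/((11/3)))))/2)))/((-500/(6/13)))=1593/1915375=0.00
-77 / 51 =-1.51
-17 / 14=-1.21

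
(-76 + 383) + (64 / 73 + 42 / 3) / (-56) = 626965 / 2044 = 306.73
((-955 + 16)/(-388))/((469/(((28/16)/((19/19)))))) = 939/103984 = 0.01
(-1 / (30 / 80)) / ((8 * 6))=-1 / 18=-0.06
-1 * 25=-25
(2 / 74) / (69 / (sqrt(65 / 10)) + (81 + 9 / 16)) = 30160 / 80995849 - 5888 * sqrt(26) / 242987547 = 0.00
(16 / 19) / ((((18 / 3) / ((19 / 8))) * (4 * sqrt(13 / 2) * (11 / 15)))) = 0.04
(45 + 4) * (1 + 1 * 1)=98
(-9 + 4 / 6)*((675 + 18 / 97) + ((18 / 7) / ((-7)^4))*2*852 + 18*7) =-10909426575 / 1630279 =-6691.75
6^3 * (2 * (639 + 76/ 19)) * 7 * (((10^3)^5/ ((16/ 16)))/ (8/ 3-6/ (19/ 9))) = -11083262400000000000000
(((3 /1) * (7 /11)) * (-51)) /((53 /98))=-104958 /583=-180.03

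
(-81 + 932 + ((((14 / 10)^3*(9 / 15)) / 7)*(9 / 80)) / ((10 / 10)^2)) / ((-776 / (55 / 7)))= -468064553 / 54320000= -8.62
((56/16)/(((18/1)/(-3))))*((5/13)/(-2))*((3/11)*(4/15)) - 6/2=-2567/858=-2.99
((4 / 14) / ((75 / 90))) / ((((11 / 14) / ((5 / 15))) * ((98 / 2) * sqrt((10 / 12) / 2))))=16 * sqrt(15) / 13475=0.00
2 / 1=2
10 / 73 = 0.14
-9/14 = -0.64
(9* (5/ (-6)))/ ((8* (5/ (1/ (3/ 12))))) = -3/ 4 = -0.75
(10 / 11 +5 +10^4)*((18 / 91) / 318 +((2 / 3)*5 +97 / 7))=3911049710 / 22737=172012.57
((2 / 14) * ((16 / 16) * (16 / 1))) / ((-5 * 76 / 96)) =-0.58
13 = 13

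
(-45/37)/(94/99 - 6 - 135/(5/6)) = 4455/611906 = 0.01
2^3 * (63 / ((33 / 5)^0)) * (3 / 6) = 252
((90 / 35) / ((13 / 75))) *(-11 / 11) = -1350 / 91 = -14.84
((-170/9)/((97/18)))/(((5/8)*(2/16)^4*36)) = -557056/873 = -638.09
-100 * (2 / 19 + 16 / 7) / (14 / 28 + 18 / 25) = -195.98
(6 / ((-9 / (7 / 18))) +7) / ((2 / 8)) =728 / 27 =26.96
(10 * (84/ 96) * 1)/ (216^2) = 35/ 186624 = 0.00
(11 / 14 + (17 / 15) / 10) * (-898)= -423856 / 525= -807.34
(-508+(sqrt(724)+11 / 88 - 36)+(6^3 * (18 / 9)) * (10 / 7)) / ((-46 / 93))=-381579 / 2576 - 93 * sqrt(181) / 23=-202.53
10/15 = 2/3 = 0.67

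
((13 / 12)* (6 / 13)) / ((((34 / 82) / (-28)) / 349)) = -200326 / 17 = -11783.88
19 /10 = 1.90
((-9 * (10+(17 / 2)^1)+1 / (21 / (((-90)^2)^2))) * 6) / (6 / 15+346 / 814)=267018469245 / 11753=22719175.47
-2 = -2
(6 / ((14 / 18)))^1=54 / 7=7.71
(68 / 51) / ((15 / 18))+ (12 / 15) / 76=153 / 95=1.61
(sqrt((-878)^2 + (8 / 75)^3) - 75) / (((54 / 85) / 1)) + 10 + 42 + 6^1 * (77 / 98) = -7729 / 126 + 17 * sqrt(243912516009) / 6075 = 1320.70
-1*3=-3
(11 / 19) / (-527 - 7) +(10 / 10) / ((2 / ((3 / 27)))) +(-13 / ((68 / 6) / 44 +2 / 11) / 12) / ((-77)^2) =25718351 / 475776378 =0.05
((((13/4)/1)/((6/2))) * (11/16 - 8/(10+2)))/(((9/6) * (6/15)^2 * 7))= 0.01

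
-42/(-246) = 7/41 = 0.17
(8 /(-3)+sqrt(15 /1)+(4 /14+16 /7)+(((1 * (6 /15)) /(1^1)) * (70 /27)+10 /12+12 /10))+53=sqrt(15)+105793 /1890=59.85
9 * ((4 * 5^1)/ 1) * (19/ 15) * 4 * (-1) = -912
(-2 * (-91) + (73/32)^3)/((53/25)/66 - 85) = -2.28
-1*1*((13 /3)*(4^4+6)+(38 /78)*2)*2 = -29544 /13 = -2272.62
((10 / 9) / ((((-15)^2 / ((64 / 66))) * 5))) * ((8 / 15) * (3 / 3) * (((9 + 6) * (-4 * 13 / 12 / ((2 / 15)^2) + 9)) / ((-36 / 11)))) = 0.55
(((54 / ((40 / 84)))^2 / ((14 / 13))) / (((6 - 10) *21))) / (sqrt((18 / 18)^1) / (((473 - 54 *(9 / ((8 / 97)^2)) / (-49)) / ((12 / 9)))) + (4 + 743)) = -258271553943 / 1357173712600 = -0.19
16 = 16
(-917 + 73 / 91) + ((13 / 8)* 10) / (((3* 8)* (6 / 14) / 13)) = -23473447 / 26208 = -895.66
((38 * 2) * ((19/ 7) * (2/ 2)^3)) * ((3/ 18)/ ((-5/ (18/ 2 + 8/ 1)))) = -12274/ 105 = -116.90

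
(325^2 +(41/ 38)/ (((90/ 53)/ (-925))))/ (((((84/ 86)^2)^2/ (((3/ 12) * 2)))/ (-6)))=-245625450151495/ 709466688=-346211.39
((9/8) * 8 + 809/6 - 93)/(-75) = -61/90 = -0.68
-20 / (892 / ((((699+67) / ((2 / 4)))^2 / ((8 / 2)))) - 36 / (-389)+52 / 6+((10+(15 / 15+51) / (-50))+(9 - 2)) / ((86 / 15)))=-1472200141800 / 849787252981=-1.73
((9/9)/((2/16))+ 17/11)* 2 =210/11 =19.09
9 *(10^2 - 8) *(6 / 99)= 552 / 11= 50.18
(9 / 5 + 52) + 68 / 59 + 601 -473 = 53971 / 295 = 182.95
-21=-21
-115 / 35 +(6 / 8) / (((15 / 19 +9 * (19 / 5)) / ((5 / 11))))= -1117971 / 341264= -3.28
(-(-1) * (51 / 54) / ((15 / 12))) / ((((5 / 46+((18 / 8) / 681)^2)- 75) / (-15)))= 644730848 / 4260417099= 0.15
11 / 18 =0.61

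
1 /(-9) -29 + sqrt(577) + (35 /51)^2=-8277 /289 + sqrt(577)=-4.62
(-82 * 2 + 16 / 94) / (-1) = 7700 / 47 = 163.83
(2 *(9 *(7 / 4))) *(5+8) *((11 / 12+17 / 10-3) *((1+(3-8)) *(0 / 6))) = 0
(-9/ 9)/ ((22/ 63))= -63/ 22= -2.86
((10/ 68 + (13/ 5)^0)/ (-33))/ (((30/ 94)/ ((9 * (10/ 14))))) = -1833/ 2618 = -0.70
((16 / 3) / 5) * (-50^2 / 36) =-2000 / 27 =-74.07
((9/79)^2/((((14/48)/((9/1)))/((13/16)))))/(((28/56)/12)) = 341172/43687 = 7.81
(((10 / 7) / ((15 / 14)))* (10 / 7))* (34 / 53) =1360 / 1113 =1.22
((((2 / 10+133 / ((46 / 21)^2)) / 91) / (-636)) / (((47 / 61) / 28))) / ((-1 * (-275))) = -18018241 / 282655015500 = -0.00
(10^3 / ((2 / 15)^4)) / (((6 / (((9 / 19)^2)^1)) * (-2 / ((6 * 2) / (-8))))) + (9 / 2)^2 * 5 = 513162945 / 5776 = 88844.00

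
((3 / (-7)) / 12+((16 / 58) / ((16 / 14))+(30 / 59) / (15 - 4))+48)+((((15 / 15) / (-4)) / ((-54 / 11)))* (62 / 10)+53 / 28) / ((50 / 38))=177610957753 / 3557169000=49.93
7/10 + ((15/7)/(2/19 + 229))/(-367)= 26092383/37276190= 0.70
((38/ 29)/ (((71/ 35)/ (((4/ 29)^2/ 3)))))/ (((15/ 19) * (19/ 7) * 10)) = 14896/ 77922855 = 0.00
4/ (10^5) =1/ 25000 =0.00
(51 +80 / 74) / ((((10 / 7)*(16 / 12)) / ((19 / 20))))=768873 / 29600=25.98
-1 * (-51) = 51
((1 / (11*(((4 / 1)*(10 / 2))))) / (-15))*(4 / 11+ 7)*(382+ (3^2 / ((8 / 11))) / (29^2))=-13879053 / 16281760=-0.85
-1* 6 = -6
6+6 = 12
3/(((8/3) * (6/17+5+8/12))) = 0.19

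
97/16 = 6.06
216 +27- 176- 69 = -2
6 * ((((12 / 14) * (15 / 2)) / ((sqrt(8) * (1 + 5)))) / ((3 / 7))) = 15 * sqrt(2) / 4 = 5.30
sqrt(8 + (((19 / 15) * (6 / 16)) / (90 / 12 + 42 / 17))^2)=sqrt(367851529) / 6780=2.83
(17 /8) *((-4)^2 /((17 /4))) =8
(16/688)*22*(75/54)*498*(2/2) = 45650/129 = 353.88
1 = 1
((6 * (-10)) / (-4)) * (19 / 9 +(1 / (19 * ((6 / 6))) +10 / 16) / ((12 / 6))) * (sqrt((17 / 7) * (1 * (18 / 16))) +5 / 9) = 167575 / 8208 +33515 * sqrt(238) / 8512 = 81.16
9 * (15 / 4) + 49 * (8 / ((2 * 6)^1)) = 797 / 12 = 66.42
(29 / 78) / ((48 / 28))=203 / 936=0.22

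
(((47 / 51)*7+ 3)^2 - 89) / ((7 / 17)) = 835 / 1071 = 0.78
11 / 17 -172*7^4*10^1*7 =-491436669 / 17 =-28908039.35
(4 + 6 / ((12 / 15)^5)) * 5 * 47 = 2684405 / 512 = 5242.98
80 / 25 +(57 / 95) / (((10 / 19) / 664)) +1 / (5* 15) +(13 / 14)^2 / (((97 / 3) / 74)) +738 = 1069529603 / 712950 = 1500.15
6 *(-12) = -72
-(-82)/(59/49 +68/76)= 39.07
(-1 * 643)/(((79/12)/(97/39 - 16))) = 1355444/1027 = 1319.81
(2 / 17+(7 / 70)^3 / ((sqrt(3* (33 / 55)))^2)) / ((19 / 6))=3617 / 96900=0.04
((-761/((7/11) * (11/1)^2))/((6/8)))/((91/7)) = -3044/3003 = -1.01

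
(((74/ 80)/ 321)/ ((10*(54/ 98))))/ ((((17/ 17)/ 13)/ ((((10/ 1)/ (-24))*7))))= -164983/ 8320320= -0.02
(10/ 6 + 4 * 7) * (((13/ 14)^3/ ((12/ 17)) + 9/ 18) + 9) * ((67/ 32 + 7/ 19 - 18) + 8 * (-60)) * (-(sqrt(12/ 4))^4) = 1407004.40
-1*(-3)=3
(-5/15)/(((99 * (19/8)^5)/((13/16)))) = -26624/735401403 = -0.00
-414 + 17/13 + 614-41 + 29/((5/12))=14944/65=229.91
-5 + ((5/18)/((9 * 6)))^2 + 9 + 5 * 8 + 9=50073577/944784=53.00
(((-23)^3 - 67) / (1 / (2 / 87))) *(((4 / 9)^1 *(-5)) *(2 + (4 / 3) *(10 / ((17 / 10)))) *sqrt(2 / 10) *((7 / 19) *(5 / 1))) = 573203680 *sqrt(5) / 252909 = 5067.92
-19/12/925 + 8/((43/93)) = 8257583/477300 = 17.30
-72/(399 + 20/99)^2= -705672/1561909441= -0.00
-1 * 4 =-4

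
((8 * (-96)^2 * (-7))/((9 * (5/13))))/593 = -745472/2965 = -251.42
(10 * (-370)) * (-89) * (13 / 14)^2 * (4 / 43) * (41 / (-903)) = -2281719700 / 1902621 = -1199.25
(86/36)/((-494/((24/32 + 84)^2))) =-549067/15808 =-34.73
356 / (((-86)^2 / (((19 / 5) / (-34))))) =-1691 / 314330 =-0.01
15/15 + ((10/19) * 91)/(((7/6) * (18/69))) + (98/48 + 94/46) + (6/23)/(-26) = 22148201/136344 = 162.44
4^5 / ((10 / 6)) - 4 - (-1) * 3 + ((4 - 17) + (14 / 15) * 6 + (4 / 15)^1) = 606.27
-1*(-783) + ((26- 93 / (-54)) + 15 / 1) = 14863 / 18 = 825.72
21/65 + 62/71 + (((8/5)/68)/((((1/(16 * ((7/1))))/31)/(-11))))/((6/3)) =-35157359/78455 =-448.12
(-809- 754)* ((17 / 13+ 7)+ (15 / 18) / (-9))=-3004607 / 234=-12840.20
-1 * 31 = -31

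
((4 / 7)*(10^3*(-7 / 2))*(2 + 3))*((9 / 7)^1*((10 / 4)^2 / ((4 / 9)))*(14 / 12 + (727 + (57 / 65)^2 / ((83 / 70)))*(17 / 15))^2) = -123308665691.07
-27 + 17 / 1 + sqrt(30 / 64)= -10 + sqrt(30) / 8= -9.32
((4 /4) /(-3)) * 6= -2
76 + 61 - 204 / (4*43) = 5840 / 43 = 135.81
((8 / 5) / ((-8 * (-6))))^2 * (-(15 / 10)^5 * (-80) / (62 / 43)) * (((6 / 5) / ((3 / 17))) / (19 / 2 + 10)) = 0.16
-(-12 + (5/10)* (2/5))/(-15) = -0.79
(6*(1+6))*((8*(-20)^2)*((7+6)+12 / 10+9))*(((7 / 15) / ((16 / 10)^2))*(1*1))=568400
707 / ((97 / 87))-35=58114 / 97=599.11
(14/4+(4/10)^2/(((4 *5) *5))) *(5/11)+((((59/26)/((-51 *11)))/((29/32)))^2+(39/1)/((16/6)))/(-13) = 271349439023051/581502753117000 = 0.47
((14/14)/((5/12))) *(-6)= -72/5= -14.40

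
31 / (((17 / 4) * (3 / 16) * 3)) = 1984 / 153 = 12.97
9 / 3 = 3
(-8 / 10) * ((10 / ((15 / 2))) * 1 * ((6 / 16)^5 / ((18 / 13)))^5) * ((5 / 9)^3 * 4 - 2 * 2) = 367844059323 / 23611832414348226068480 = 0.00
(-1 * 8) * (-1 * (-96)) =-768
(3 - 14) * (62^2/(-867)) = 42284/867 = 48.77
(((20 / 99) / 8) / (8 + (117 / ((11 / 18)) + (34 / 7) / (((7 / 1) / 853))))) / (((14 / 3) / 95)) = 3325 / 5118336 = 0.00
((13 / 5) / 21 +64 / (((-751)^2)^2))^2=17100397355957823974757289 / 1115573255838392475272411025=0.02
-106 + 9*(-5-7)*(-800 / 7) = 85658 / 7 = 12236.86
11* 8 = 88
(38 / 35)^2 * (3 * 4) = 17328 / 1225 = 14.15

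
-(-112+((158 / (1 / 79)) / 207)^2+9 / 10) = -1510398001 / 428490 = -3524.93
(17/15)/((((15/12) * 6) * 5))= 34/1125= 0.03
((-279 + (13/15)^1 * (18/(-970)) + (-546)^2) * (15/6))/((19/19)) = 361127343/485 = 744592.46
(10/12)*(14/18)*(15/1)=175/18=9.72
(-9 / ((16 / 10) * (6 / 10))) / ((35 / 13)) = -195 / 56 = -3.48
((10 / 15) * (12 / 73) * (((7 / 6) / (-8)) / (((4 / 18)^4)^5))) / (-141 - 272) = 448667026.38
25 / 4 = 6.25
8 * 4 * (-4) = -128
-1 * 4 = -4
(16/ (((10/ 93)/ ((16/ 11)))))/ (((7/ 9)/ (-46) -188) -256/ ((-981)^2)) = -526973485824/ 457779201385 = -1.15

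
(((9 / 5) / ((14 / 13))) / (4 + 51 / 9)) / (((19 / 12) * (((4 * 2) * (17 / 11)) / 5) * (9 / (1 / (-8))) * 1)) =-1287 / 2098208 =-0.00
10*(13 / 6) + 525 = 1640 / 3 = 546.67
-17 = -17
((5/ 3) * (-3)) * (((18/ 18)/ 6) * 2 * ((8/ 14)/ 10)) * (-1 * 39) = 26/ 7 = 3.71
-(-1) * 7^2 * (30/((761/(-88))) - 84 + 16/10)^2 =361301.78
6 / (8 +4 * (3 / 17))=51 / 74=0.69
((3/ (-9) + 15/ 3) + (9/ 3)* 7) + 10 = 107/ 3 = 35.67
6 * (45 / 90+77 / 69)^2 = 49729 / 3174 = 15.67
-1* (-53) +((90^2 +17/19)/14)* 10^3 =76965549/133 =578688.34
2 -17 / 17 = 1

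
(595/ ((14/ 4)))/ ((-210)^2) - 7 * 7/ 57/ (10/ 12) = -86113/ 83790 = -1.03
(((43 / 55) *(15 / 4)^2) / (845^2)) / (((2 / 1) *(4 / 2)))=387 / 100534720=0.00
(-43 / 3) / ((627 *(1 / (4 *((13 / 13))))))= -0.09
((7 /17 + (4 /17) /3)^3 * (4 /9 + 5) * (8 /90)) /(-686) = -6250 /75213117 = -0.00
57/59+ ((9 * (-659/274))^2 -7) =2048701843/4429484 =462.51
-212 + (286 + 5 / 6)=74.83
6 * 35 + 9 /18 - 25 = 371 /2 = 185.50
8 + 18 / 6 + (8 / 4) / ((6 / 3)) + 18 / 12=27 / 2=13.50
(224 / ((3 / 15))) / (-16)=-70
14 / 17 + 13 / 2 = 7.32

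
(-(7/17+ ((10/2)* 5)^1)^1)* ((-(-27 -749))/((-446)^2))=-83808/845393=-0.10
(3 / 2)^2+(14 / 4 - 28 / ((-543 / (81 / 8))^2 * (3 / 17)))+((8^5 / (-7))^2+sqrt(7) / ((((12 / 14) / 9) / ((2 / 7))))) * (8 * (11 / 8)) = 33 * sqrt(7)+6191126783976919 / 25684624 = 241044175.94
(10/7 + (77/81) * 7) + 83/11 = 97474/6237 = 15.63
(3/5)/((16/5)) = 3/16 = 0.19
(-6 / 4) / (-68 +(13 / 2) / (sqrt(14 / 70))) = 39 * sqrt(5) / 17651 +408 / 17651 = 0.03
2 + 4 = 6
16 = 16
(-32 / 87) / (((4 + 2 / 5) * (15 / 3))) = -16 / 957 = -0.02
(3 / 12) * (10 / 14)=5 / 28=0.18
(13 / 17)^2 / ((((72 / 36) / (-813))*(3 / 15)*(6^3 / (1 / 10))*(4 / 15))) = -228995 / 110976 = -2.06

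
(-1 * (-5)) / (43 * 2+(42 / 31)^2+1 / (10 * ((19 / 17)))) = 912950 / 16054237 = 0.06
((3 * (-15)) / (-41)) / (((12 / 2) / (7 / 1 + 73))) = 14.63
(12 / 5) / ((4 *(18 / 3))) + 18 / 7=187 / 70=2.67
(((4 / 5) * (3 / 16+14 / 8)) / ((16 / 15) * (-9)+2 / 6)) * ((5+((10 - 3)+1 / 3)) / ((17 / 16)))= -4588 / 2363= -1.94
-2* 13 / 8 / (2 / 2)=-13 / 4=-3.25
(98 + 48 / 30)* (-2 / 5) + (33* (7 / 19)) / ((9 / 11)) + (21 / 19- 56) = -113822 / 1425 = -79.88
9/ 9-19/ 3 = -16/ 3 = -5.33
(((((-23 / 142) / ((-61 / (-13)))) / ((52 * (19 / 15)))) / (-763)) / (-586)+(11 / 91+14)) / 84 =7718998797085 / 45917530591296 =0.17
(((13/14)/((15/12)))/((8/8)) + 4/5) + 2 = 124/35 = 3.54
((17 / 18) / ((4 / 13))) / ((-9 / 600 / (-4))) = 22100 / 27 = 818.52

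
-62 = -62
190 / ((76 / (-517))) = -2585 / 2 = -1292.50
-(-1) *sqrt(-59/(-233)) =sqrt(13747)/233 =0.50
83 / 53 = 1.57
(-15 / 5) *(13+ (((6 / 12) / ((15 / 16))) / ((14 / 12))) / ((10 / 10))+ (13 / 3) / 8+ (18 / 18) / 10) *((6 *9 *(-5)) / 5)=319761 / 140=2284.01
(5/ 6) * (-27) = -45/ 2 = -22.50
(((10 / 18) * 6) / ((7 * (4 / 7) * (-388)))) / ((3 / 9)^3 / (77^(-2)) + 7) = -45 / 4747568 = -0.00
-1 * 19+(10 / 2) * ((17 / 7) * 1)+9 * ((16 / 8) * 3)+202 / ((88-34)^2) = 481847 / 10206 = 47.21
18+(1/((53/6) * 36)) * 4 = 2864/159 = 18.01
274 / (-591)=-0.46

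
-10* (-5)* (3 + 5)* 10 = 4000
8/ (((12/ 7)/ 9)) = 42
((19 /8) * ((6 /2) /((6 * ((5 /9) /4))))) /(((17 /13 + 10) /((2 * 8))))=2964 /245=12.10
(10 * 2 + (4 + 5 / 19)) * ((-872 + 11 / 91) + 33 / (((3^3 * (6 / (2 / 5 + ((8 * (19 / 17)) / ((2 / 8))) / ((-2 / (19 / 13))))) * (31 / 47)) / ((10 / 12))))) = -3146378980795 / 147611646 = -21315.25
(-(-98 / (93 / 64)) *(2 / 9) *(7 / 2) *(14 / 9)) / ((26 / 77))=23664256 / 97929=241.65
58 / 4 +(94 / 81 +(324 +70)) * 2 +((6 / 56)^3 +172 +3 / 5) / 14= 101708851511 / 124467840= 817.15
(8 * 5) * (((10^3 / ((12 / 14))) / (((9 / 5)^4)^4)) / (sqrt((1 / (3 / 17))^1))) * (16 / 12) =85449218750000000 * sqrt(51) / 283512088894331673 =2.15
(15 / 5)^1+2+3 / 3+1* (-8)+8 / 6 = -0.67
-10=-10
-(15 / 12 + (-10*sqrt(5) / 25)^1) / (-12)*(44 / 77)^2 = 5 / 147 -8*sqrt(5) / 735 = 0.01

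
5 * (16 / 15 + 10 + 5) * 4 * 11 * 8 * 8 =678656 / 3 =226218.67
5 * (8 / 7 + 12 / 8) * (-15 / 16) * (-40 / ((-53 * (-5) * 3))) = 925 / 1484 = 0.62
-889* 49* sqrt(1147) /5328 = -43561* sqrt(1147) /5328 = -276.90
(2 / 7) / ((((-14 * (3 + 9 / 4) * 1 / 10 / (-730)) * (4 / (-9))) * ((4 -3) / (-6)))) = 131400 / 343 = 383.09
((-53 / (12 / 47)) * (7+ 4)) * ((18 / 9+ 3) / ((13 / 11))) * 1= -9660.61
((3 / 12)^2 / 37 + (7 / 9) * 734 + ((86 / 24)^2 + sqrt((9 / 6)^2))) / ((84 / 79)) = 41055115 / 74592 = 550.40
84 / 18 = 4.67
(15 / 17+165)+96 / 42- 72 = 11444 / 119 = 96.17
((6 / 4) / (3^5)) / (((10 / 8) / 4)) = 8 / 405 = 0.02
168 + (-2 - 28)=138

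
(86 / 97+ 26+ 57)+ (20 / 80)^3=520865 / 6208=83.90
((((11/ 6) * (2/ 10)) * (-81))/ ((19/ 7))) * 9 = -18711/ 190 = -98.48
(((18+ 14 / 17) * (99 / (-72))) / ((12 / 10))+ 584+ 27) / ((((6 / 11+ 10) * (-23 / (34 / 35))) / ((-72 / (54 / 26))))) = 747604 / 9135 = 81.84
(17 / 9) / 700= 17 / 6300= 0.00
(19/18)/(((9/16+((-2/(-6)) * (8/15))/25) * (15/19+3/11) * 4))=496375/1138083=0.44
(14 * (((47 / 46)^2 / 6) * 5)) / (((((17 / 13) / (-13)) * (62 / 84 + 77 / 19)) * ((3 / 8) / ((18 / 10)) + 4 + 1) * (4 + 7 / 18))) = -75073359816 / 67900972025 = -1.11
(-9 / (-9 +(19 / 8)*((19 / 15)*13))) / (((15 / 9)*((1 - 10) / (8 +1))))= 648 / 3613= 0.18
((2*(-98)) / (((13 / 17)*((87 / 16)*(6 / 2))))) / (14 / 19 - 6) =253232 / 84825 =2.99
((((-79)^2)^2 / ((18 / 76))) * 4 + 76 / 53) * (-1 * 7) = -4604765141.59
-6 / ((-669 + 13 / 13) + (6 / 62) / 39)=2418 / 269203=0.01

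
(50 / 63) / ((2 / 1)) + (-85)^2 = 7225.40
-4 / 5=-0.80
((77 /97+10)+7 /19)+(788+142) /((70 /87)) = 15055717 /12901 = 1167.02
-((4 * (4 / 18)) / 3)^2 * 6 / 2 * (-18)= 128 / 27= 4.74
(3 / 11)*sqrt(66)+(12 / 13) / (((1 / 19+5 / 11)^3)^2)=3*sqrt(66) / 11+250033943970723 / 4610187114832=56.45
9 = 9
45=45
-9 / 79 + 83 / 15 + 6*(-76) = -533938 / 1185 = -450.58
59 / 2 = 29.50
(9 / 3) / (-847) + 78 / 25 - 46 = -908059 / 21175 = -42.88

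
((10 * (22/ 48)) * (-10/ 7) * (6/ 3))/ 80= -55/ 336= -0.16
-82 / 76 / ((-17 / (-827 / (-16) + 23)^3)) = 69966084875 / 2646016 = 26442.05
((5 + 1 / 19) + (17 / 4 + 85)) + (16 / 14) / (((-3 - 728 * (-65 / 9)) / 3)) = 94.30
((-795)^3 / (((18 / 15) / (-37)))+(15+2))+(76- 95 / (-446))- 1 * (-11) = 3454830380427 / 223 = 15492512916.71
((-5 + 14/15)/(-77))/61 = 1/1155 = 0.00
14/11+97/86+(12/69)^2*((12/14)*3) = 2.48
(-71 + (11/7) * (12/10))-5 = -2594/35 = -74.11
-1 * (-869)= 869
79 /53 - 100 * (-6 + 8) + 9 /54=-63073 /318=-198.34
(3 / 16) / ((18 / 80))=5 / 6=0.83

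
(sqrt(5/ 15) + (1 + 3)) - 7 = -3 + sqrt(3)/ 3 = -2.42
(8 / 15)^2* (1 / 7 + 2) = 64 / 105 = 0.61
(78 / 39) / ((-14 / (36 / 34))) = -18 / 119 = -0.15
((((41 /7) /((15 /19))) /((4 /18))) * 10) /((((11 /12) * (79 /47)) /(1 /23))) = 1318068 /139909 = 9.42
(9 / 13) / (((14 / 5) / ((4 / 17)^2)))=360 / 26299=0.01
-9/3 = -3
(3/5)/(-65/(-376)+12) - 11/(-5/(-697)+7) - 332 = -333.52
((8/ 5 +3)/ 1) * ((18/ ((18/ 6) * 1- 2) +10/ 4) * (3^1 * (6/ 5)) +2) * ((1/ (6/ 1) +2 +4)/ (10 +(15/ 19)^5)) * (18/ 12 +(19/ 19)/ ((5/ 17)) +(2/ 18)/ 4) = 1028.04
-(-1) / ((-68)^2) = 1 / 4624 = 0.00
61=61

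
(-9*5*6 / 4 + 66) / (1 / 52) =-78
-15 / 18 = -5 / 6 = -0.83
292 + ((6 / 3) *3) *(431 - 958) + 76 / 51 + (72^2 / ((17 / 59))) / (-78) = -2054750 / 663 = -3099.17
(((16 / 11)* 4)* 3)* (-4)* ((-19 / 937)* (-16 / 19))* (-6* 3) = 221184 / 10307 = 21.46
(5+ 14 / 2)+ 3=15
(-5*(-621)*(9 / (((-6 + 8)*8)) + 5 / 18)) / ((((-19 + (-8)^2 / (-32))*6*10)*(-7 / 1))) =2783 / 9408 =0.30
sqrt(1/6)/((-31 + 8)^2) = sqrt(6)/3174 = 0.00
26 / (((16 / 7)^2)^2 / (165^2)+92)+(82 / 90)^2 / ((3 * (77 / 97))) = 887803186732601 / 1406564397072450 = 0.63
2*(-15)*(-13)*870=339300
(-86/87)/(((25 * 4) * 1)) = -43/4350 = -0.01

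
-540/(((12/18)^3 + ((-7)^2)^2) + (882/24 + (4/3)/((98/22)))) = -571536/2580745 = -0.22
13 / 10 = 1.30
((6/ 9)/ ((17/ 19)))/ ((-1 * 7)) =-38/ 357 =-0.11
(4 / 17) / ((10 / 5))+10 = 172 / 17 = 10.12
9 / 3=3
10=10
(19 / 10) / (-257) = -19 / 2570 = -0.01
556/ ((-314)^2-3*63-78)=556/ 98329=0.01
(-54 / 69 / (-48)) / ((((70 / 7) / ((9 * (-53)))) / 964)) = -344871 / 460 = -749.72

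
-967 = -967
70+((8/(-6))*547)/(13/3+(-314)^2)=69.99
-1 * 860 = -860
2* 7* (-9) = -126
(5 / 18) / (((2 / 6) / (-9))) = -15 / 2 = -7.50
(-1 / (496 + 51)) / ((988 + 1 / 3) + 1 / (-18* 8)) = -144 / 77848493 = -0.00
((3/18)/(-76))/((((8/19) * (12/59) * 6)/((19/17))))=-1121/235008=-0.00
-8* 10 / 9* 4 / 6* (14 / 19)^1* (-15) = 11200 / 171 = 65.50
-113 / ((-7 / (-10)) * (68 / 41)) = -23165 / 238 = -97.33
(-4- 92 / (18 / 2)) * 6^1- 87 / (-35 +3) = -7931 / 96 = -82.61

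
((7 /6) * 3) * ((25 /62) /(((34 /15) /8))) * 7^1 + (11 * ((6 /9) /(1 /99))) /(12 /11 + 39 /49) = 74969951 /178653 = 419.64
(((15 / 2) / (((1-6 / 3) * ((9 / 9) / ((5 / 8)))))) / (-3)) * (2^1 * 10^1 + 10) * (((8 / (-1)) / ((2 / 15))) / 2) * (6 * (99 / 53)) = -1670625 / 106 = -15760.61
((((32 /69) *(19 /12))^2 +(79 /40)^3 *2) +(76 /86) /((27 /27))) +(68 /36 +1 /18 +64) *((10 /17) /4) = 26589744085141 /1002323808000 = 26.53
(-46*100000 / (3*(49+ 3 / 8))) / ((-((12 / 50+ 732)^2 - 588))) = 575000000 / 9916735779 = 0.06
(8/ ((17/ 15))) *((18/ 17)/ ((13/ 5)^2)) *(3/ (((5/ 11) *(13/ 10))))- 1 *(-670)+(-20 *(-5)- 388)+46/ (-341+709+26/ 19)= 863871862375/ 2227979897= 387.74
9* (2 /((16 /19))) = 171 /8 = 21.38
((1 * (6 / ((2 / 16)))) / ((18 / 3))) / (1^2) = 8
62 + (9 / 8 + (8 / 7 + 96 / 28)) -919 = -47673 / 56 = -851.30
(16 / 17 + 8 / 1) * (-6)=-912 / 17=-53.65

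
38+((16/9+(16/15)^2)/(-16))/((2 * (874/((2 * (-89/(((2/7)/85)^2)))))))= 52869121/31464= 1680.31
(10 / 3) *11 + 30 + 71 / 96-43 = 781 / 32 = 24.41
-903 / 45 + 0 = -301 / 15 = -20.07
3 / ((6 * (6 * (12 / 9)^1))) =1 / 16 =0.06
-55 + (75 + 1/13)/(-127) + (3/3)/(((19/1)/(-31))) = -1795020/31369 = -57.22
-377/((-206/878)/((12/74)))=993018/3811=260.57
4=4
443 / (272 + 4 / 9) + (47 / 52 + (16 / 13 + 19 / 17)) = 1321751 / 270946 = 4.88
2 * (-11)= -22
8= 8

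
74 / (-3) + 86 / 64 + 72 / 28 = -13945 / 672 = -20.75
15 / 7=2.14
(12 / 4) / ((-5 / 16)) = -48 / 5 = -9.60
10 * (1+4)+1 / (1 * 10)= 501 / 10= 50.10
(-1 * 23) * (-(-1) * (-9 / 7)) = 207 / 7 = 29.57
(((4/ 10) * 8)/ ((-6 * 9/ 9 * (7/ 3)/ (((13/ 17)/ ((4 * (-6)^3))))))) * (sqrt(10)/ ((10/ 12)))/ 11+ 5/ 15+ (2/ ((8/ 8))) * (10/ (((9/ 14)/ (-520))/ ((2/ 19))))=-291143/ 171+ 13 * sqrt(10)/ 589050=-1702.59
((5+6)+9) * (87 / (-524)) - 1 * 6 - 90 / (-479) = -573069 / 62749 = -9.13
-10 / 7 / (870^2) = -1 / 529830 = -0.00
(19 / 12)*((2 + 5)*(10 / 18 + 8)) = 10241 / 108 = 94.82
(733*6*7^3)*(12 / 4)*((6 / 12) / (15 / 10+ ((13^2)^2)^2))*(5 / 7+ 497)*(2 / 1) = 4504853808 / 1631461445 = 2.76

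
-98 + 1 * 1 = -97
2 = 2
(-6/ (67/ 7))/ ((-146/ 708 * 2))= 7434/ 4891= 1.52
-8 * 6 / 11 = -48 / 11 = -4.36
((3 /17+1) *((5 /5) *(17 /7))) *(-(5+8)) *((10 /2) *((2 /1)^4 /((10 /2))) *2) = -8320 /7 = -1188.57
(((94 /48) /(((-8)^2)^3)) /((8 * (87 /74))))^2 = 3024121 /4793589222126649344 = 0.00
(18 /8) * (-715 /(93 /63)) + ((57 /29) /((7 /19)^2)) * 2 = -186923739 /176204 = -1060.84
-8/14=-4/7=-0.57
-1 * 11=-11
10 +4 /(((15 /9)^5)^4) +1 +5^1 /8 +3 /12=9060017582960207 /762939453125000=11.88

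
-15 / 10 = -3 / 2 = -1.50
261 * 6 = 1566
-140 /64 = -35 /16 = -2.19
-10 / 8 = -5 / 4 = -1.25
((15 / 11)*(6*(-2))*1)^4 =71700.02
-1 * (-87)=87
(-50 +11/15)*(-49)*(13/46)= 470743/690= 682.24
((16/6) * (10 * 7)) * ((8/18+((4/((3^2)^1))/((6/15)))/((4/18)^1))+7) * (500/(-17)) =-31360000/459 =-68322.44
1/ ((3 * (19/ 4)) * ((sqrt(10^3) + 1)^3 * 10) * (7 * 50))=-3001/ 49725524575125 + 2006 * sqrt(10)/ 9945104915025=0.00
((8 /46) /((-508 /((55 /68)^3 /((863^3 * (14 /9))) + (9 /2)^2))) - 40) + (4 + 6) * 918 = 75537843861184338834881 /8264540607832168576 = 9139.99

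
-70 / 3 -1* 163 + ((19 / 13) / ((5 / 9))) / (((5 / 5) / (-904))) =-500087 / 195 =-2564.55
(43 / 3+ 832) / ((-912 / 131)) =-332609 / 2736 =-121.57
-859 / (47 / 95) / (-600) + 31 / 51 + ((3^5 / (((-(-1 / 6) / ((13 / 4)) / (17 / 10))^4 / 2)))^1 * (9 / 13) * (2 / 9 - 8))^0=431617 / 95880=4.50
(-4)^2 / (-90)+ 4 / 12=7 / 45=0.16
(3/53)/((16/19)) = 57/848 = 0.07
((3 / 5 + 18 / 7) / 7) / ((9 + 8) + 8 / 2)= 37 / 1715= 0.02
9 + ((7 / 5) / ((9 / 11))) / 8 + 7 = 16.21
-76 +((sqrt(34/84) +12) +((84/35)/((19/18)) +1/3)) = -17497/285 +sqrt(714)/42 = -60.76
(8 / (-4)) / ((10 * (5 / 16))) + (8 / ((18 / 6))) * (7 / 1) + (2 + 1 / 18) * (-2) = 3131 / 225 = 13.92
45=45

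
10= 10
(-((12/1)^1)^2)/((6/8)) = -192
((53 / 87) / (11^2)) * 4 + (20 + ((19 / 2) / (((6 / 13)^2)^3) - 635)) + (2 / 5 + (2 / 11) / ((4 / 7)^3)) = 604471238311 / 1637159040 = 369.22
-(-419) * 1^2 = 419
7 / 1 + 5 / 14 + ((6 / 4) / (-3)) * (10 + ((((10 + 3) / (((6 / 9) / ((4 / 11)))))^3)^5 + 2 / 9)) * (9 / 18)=-758105406993652799874842198153 / 526333269346372026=-1440352436651.23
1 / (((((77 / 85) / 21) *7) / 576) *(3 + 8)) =173.41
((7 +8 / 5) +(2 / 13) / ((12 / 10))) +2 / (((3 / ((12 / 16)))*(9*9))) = 91973 / 10530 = 8.73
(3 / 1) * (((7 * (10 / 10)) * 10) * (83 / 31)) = 562.26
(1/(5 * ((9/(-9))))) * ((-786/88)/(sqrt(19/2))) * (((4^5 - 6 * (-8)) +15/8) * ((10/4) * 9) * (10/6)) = 4603995 * sqrt(38)/1216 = 23339.58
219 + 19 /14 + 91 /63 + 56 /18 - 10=27079 /126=214.91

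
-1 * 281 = -281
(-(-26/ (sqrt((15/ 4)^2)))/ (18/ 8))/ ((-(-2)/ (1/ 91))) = 0.02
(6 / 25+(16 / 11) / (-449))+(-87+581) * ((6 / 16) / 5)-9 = 13970831 / 493900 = 28.29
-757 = -757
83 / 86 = 0.97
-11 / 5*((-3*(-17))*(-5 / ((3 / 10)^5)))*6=37400000 / 27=1385185.19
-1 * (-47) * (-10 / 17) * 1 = -470 / 17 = -27.65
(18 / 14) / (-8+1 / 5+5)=-45 / 98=-0.46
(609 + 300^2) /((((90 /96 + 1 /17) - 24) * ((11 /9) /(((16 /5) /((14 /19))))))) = -33715246464 /2408945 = -13995.86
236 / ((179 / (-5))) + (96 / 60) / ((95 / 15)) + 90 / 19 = -27254 / 17005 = -1.60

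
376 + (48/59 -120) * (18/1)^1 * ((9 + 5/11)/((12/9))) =-9628904/649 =-14836.52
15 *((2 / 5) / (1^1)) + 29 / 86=545 / 86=6.34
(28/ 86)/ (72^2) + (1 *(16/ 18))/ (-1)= -99065/ 111456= -0.89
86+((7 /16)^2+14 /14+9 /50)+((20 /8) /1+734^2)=3448613577 /6400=538845.87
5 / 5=1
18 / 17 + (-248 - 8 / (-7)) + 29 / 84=-350507 / 1428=-245.45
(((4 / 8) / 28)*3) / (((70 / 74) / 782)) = 43401 / 980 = 44.29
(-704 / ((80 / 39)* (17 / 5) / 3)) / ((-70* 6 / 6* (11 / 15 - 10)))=-7722 / 16541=-0.47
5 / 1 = 5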